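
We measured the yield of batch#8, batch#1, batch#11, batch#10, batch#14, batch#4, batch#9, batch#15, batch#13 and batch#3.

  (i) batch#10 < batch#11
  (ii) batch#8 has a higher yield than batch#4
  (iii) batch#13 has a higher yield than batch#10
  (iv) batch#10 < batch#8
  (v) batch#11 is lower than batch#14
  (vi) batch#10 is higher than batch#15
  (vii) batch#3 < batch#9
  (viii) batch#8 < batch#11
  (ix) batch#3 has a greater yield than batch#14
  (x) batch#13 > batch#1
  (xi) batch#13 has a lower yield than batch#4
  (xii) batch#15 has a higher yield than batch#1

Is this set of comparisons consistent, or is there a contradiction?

consistent

Every relation is compatible with batch#1 < batch#15 < batch#10 < batch#13 < batch#4 < batch#8 < batch#11 < batch#14 < batch#3 < batch#9; the set is consistent.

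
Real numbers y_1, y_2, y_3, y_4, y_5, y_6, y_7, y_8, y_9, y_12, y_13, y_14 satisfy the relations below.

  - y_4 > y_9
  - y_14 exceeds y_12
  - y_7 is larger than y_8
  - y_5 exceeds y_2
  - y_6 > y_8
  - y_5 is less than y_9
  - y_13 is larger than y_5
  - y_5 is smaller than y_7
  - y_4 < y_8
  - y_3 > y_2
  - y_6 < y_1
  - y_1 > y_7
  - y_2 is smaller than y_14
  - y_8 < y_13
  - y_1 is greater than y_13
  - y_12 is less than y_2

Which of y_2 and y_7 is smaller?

y_2 < y_5 and y_5 < y_9 give y_2 < y_9.
Then y_9 < y_4 extends the chain to y_4.
Then y_4 < y_8 extends the chain to y_8.
With y_8 < y_7: y_2 < y_5 < y_9 < y_4 < y_8 < y_7.
So y_2 < y_7; y_2 is the smaller of the two.

y_2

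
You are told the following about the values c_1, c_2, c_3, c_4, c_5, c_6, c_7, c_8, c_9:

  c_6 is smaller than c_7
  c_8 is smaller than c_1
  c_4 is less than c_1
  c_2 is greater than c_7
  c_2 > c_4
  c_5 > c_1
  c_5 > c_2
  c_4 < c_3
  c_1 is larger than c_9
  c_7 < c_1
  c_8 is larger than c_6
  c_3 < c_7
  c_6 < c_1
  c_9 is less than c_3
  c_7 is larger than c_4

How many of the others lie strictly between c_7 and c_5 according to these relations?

The relations place c_7 below c_5. An element lies strictly between them when it is forced above c_7 and also forced below c_5.
Above c_7: {c_1, c_2}. Below c_5: {c_6, c_4, c_9, c_3, c_8, c_1, c_2}.
Intersection: {c_1, c_2} — 2.

2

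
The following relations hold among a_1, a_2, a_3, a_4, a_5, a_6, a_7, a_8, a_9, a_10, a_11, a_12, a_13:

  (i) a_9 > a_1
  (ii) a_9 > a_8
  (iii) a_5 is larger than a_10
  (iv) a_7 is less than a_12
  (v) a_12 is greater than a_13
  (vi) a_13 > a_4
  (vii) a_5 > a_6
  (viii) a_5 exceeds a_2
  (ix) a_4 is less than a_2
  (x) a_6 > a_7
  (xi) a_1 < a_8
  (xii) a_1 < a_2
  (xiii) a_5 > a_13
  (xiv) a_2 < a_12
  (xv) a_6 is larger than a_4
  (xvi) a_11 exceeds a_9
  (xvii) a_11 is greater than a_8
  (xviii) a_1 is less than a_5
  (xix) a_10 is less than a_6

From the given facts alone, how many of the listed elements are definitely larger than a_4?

The elements the relations force above a_4 are a_6, a_2, a_13, a_5, a_12 — no chain reaches any other.
That is 5.

5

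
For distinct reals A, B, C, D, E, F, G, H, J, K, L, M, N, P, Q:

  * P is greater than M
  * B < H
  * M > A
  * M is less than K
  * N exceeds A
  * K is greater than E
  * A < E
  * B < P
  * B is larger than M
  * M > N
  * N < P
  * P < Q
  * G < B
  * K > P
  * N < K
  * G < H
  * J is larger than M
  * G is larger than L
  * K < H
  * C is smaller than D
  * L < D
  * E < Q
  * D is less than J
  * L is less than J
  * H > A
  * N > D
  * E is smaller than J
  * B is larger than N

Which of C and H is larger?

The relevant relations are C < D; D < N; N < M; M < B; B < P; P < K; K < H.
Together: C < D < N < M < B < P < K < H.
So C < H; H is the larger of the two.

H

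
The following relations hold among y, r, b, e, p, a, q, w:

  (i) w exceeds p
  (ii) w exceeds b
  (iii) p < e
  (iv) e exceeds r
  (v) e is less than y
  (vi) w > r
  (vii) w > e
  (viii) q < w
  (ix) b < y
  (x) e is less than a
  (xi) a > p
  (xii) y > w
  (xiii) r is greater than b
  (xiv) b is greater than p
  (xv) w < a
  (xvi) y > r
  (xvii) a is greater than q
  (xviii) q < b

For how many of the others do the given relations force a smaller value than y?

6

From y the given relations immediately reach b, r, e, w.
From those, q, p — 6 in total.
No other element is forced below y by the given relations, so the count is 6.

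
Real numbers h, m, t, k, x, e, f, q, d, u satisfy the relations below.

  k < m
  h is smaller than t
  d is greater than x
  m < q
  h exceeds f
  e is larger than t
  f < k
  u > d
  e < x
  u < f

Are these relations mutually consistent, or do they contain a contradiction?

inconsistent

Chaining the given relations yields h < t < e < x < d < u < f, so h < f. But one relation states f < h. These cannot both hold.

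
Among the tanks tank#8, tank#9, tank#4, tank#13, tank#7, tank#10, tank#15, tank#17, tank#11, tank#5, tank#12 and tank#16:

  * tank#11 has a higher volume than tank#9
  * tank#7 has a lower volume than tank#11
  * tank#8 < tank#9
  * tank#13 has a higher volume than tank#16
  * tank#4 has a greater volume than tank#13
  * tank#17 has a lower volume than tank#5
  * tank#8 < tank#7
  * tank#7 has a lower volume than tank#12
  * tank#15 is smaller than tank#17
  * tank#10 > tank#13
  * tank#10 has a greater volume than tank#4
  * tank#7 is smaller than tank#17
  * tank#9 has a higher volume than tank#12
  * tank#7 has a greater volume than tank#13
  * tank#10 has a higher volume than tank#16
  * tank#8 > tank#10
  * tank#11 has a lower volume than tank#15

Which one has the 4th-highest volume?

Chaining the given pairs: tank#16 < tank#13 < tank#4 < tank#10 < tank#8 < tank#7 < tank#12 < tank#9 < tank#11 < tank#15 < tank#17 < tank#5.
Counting 4 from the largest end gives tank#11.

tank#11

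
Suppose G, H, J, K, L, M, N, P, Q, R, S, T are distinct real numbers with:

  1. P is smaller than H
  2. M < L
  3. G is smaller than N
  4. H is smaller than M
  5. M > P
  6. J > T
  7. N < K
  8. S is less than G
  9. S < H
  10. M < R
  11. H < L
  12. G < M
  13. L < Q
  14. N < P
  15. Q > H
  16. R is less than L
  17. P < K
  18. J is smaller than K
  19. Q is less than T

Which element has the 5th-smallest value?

Piecing the relations together gives one ordering: S < G < N < P < H < M < R < L < Q < T < J < K.
Counting 5 from the smallest end gives H.

H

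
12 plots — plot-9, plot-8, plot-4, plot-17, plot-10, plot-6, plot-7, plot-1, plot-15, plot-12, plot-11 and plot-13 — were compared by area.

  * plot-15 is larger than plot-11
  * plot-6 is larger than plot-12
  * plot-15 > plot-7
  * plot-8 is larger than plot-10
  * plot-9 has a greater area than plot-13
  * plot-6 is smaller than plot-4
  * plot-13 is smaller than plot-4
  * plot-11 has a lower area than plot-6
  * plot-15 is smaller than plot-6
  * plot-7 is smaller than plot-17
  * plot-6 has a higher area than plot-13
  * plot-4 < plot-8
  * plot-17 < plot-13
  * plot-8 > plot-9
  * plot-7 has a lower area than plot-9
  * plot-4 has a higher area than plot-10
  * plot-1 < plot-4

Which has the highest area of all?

plot-1 is not greatest since plot-1 < plot-4; plot-7 is not greatest since plot-7 < plot-17; plot-10 is not greatest since plot-10 < plot-4; plot-11 is not greatest since plot-11 < plot-6; plot-17 is not greatest since plot-17 < plot-13; plot-12 is not greatest since plot-12 < plot-6; plot-15 is not greatest since plot-15 < plot-6; plot-13 is not greatest since plot-13 < plot-9; plot-6 is not greatest since plot-6 < plot-4; plot-4 is not greatest since plot-4 < plot-8; plot-9 is not greatest since plot-9 < plot-8.
Only plot-8 has nothing above it, so plot-8 is the highest area.

plot-8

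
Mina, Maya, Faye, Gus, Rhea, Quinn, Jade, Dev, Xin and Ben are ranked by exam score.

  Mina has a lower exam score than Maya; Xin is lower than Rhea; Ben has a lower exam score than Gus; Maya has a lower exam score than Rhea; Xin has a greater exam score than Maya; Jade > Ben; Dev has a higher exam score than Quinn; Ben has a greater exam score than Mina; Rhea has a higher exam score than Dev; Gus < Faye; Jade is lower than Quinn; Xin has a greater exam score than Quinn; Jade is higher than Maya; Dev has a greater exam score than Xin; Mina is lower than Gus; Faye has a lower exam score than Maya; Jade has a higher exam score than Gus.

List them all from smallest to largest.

Mina < Ben < Gus < Faye < Maya < Jade < Quinn < Xin < Dev < Rhea

The consecutive links are each given: Mina < Ben; Ben < Gus; Gus < Faye; Faye < Maya; Maya < Jade; Jade < Quinn; Quinn < Xin; Xin < Dev; Dev < Rhea.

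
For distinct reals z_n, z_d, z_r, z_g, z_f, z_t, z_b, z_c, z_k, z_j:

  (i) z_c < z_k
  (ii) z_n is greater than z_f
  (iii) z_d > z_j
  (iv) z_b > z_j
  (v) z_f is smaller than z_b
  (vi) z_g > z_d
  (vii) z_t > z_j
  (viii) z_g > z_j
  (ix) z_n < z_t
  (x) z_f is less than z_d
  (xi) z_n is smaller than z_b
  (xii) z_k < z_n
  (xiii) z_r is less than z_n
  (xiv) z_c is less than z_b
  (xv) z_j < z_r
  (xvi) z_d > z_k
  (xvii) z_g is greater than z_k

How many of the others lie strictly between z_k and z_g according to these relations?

The relations place z_k below z_g. An element lies strictly between them when it is forced above z_k and also forced below z_g.
Above z_k: {z_n, z_b, z_d, z_t}. Below z_g: {z_j, z_c, z_f, z_d}.
Intersection: {z_d} — 1.

1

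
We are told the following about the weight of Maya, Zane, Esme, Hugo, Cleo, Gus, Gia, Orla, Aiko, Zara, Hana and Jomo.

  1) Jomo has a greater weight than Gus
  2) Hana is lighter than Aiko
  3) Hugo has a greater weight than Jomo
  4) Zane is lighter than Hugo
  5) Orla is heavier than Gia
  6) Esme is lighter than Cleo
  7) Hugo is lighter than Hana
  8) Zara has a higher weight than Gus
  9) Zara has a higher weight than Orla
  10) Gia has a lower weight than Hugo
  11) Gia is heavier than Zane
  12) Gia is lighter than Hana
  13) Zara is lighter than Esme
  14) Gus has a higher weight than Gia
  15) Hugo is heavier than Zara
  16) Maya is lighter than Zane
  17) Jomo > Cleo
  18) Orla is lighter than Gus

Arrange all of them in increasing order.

Maya < Zane < Gia < Orla < Gus < Zara < Esme < Cleo < Jomo < Hugo < Hana < Aiko

The consecutive links are each given: Maya < Zane; Zane < Gia; Gia < Orla; Orla < Gus; Gus < Zara; Zara < Esme; Esme < Cleo; Cleo < Jomo; Jomo < Hugo; Hugo < Hana; Hana < Aiko.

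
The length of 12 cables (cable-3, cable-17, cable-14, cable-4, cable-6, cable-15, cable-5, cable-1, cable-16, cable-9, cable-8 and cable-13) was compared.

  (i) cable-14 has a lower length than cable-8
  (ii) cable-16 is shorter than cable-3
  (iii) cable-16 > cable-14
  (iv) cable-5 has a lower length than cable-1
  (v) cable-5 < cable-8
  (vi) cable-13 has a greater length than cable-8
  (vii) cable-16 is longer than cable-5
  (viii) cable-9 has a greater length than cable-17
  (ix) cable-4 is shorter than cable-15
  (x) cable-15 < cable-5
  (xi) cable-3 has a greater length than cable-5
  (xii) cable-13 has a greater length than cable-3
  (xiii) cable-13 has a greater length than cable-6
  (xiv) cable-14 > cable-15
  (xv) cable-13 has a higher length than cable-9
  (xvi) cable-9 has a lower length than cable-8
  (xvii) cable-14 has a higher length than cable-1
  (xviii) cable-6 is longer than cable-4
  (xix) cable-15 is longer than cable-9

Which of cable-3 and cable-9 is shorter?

cable-9 < cable-15 and cable-15 < cable-5 give cable-9 < cable-5.
Then cable-5 < cable-1 extends the chain to cable-1.
Then cable-1 < cable-14 extends the chain to cable-14.
With cable-14 < cable-16: cable-9 < cable-15 < cable-5 < cable-1 < cable-14 < cable-16.
Then cable-16 < cable-3 extends the chain to cable-3.
So cable-9 < cable-3; cable-9 is the shorter of the two.

cable-9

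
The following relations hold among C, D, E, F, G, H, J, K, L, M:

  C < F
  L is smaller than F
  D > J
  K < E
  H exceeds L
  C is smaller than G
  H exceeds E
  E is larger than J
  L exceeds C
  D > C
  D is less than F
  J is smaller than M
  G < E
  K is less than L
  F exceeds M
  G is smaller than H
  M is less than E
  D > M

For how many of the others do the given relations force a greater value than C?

6

Directly above C: L, G, D, F.
One step further: E, H (6 so far).
No other element is forced above C by the given relations, so the count is 6.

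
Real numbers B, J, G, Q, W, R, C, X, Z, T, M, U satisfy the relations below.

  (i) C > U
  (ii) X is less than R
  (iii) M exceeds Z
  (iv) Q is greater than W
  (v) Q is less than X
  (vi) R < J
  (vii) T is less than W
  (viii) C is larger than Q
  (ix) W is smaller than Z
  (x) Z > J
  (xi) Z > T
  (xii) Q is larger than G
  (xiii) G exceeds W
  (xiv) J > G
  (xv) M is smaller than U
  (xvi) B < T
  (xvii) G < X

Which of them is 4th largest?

Z

Chaining the given pairs: B < T < W < G < Q < X < R < J < Z < M < U < C.
Counting 4 from the largest end gives Z.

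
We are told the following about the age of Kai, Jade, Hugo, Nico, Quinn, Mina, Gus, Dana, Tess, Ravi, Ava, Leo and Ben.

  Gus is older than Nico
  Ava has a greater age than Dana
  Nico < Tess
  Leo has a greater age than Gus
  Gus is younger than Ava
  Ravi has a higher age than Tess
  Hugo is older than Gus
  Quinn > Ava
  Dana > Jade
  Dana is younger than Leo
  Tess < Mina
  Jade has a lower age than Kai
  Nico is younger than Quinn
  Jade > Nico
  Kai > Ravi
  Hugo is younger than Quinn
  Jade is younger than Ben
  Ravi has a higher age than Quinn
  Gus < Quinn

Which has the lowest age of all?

Chaining upward from Nico: directly above it, Jade, Gus, Tess, Quinn; then Dana, Ben, Hugo, Leo, Ava, Mina, Ravi, Kai.
That covers every other element, and nothing is given below Nico, so Nico is the lowest age.

Nico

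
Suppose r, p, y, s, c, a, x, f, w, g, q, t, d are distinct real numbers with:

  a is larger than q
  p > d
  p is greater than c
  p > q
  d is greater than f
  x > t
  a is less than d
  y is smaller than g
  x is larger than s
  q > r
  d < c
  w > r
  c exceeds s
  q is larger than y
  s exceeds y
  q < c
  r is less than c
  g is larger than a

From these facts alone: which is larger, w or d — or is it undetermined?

Following every chain through d: above d we get c, p; below d we get y, f, r, q, a.
w is not reached, and no chain runs the other way from w to d.
So the given relations leave the order of d and w undetermined.

undetermined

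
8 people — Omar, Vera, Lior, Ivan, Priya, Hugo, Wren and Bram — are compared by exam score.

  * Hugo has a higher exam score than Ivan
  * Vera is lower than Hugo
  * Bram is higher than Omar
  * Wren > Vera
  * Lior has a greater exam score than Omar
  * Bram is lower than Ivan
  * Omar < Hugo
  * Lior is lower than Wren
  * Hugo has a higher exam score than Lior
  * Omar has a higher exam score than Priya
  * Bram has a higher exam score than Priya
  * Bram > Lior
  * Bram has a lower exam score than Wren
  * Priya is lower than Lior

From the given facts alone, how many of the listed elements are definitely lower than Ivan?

4

From Ivan the given relations immediately reach Bram.
From those, Priya, Omar, Lior — 4 in total.
Nothing else is reachable below Ivan; 4 in all.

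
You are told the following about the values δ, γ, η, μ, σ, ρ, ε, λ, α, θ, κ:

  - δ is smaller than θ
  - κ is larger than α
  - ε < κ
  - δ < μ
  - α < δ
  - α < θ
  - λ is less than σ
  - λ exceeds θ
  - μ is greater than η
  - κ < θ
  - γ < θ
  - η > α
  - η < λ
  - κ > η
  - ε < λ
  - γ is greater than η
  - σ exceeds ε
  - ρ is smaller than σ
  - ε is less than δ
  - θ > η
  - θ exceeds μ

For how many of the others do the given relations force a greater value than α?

The elements the relations force above α are δ, η, κ, γ, μ, θ, λ, σ — no chain reaches any other.
That is 8.

8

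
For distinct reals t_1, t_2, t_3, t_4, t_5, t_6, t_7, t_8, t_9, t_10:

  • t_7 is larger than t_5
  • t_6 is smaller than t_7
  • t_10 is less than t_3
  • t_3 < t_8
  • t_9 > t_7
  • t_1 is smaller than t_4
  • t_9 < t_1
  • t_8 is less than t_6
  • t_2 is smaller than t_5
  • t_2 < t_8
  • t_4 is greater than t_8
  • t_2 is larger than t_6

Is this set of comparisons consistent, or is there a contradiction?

inconsistent

We have t_2 < t_8 stated directly, yet also t_8 < t_6 < t_2 by chaining the others — so t_8 < t_2. Contradiction.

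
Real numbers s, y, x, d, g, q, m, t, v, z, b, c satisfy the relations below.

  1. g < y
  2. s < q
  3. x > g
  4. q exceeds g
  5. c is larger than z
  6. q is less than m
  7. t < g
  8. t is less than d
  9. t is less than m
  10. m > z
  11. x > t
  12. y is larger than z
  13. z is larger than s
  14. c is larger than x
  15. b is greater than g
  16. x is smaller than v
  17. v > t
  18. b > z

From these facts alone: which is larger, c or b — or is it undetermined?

Following every chain through b: below b we get s, z, t, g.
c is not reached, and no chain runs the other way from c to b.
So the given relations leave the order of b and c undetermined.

undetermined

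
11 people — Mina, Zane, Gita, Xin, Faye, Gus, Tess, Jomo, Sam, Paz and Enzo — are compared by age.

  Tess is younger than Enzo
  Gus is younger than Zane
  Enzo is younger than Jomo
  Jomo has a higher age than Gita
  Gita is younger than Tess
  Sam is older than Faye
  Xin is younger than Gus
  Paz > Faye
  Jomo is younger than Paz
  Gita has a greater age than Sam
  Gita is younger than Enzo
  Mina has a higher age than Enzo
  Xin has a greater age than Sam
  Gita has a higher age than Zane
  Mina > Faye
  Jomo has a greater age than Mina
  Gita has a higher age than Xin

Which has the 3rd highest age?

Mina

Chaining the given pairs: Faye < Sam < Xin < Gus < Zane < Gita < Tess < Enzo < Mina < Jomo < Paz.
The 3rd largest is Mina.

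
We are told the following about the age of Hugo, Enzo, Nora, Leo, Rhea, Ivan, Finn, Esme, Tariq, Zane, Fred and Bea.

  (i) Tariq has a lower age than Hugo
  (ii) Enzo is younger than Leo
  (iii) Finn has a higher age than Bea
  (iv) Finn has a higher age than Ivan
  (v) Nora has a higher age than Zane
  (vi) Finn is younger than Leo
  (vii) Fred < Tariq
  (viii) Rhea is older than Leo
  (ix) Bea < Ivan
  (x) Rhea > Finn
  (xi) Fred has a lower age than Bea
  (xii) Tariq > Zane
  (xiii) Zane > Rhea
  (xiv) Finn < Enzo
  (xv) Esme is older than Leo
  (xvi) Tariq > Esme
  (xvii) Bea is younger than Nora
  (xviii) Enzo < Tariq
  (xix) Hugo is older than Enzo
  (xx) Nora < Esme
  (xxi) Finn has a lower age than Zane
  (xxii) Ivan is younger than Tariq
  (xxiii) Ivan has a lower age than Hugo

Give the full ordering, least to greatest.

Fred < Bea < Ivan < Finn < Enzo < Leo < Rhea < Zane < Nora < Esme < Tariq < Hugo

Each adjacent pair is fixed by a given relation: Fred < Bea; Bea < Ivan; Ivan < Finn; Finn < Enzo; Enzo < Leo; Leo < Rhea; Rhea < Zane; Zane < Nora; Nora < Esme; Esme < Tariq; Tariq < Hugo. Chaining them end to end gives the full order.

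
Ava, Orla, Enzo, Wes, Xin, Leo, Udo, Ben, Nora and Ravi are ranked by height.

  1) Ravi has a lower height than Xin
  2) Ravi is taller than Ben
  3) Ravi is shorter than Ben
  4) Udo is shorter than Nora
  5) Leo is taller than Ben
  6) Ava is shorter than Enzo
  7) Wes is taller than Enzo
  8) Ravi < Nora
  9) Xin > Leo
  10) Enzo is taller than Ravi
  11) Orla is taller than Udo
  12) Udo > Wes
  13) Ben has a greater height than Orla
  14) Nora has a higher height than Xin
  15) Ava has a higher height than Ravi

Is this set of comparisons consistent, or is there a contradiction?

We have Ben < Ravi stated directly, yet also Ravi < Ava < Enzo < Wes < Udo < Orla < Ben by chaining the others — so Ravi < Ben. Contradiction.

inconsistent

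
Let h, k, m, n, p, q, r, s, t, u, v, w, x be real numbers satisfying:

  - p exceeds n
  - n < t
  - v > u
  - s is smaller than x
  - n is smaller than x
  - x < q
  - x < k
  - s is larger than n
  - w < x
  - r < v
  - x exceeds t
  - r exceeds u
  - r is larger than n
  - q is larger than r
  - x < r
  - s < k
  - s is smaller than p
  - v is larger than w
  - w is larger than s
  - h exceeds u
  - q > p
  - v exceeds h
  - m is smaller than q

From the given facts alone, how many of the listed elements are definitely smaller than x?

4

From x the given relations immediately reach n, s, w, t.
No other element is forced below x by the given relations, so the count is 4.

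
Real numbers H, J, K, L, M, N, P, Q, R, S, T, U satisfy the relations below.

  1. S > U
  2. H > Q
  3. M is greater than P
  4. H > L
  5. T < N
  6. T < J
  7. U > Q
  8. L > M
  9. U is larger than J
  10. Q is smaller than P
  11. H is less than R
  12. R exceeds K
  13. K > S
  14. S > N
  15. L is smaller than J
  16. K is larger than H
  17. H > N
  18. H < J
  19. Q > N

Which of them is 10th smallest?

Piecing the relations together gives one ordering: T < N < Q < P < M < L < H < J < U < S < K < R.
The 10th smallest is S.

S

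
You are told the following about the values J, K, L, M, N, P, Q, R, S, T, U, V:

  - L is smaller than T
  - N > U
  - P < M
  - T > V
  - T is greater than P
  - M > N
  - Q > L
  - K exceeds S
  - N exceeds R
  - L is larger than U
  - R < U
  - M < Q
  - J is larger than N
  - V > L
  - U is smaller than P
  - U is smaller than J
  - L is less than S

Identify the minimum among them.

R

Chaining upward from R: directly above it, U, N; then L, P, M, J; then S, V, T, Q; then K.
That covers every other element, and nothing is given below R, so R is the minimum.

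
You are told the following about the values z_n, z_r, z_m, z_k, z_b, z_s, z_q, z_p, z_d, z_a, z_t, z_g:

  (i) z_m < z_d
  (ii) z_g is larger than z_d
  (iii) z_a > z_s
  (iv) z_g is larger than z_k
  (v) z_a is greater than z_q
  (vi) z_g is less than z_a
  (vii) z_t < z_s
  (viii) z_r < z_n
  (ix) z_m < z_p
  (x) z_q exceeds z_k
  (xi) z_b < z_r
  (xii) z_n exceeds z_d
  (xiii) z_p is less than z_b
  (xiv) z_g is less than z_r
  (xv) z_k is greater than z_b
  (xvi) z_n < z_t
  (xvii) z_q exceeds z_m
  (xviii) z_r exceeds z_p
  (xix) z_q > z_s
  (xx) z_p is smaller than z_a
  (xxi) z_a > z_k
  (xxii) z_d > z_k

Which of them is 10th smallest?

z_s

Piecing the relations together gives one ordering: z_m < z_p < z_b < z_k < z_d < z_g < z_r < z_n < z_t < z_s < z_q < z_a.
The 10th smallest is z_s.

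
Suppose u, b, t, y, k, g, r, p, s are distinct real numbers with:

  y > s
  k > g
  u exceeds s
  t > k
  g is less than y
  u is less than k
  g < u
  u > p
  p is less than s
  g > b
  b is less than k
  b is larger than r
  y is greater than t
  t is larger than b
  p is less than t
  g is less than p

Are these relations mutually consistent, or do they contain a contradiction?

Every relation is compatible with r < b < g < p < s < u < k < t < y; the set is consistent.

consistent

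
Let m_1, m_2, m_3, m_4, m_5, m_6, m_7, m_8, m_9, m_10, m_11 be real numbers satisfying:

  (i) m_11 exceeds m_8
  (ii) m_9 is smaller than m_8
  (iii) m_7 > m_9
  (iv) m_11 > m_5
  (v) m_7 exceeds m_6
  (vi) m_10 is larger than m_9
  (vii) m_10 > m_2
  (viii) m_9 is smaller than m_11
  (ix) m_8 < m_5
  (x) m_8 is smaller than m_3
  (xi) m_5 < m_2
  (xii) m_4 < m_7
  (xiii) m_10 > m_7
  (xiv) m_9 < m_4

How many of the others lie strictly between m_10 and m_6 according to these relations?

Chaining upward from m_6 reaches: m_7.
Chaining downward from m_10 reaches: m_9, m_8, m_5, m_4, m_7, m_2.
Strictly between m_6 and m_10 are those in both lists: m_7 — 1 element.

1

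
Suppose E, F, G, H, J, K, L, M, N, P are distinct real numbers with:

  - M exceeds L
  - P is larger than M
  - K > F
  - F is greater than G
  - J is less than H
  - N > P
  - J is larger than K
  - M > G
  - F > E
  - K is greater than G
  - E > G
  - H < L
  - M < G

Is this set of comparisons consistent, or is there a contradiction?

inconsistent

Chaining the given relations yields G < E < F < K < J < H < L < M, so G < M. But one relation states M < G. These cannot both hold.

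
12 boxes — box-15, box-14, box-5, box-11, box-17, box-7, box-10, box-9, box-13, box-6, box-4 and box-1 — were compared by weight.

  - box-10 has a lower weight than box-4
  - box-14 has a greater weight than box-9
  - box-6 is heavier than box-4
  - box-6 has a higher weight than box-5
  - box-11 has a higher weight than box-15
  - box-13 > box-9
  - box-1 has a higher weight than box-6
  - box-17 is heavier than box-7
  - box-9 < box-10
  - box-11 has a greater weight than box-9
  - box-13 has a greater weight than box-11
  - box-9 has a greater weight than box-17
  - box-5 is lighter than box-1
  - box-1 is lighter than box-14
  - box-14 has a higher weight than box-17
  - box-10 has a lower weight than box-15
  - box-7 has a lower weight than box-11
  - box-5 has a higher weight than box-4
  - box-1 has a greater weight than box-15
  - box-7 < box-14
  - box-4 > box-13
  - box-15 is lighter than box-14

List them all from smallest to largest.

Each adjacent pair is fixed by a given relation: box-7 < box-17; box-17 < box-9; box-9 < box-10; box-10 < box-15; box-15 < box-11; box-11 < box-13; box-13 < box-4; box-4 < box-5; box-5 < box-6; box-6 < box-1; box-1 < box-14. Chaining them end to end gives the full order.

box-7 < box-17 < box-9 < box-10 < box-15 < box-11 < box-13 < box-4 < box-5 < box-6 < box-1 < box-14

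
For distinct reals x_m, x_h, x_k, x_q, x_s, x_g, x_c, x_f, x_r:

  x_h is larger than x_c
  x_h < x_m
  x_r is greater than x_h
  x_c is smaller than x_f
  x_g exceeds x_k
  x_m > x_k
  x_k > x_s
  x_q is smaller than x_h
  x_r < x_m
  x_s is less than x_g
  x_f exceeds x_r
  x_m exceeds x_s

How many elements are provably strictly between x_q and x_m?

2

Chaining upward from x_q reaches: x_h, x_r, x_f.
Chaining downward from x_m reaches: x_s, x_k, x_c, x_h, x_r.
Strictly between x_q and x_m are those in both lists: x_h, x_r — 2 elements.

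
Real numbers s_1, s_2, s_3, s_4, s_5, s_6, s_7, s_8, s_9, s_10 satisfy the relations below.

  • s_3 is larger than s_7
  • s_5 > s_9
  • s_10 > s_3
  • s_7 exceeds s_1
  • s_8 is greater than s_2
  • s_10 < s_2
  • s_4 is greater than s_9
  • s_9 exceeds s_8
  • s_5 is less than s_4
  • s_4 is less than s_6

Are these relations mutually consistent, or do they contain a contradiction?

The single ordering s_1 < s_7 < s_3 < s_10 < s_2 < s_8 < s_9 < s_5 < s_4 < s_6 satisfies every listed relation, so no contradiction arises.

consistent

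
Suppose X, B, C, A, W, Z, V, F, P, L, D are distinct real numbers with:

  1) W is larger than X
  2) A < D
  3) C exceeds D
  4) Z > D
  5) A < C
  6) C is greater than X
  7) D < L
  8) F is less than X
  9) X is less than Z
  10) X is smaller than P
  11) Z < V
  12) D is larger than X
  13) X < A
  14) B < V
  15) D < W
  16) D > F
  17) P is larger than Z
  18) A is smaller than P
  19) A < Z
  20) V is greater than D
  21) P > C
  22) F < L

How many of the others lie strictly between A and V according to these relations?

2

Chaining upward from A reaches: D, L, W, C, Z, P.
Chaining downward from V reaches: F, X, D, B, Z.
Strictly between A and V are those in both lists: D, Z — 2 elements.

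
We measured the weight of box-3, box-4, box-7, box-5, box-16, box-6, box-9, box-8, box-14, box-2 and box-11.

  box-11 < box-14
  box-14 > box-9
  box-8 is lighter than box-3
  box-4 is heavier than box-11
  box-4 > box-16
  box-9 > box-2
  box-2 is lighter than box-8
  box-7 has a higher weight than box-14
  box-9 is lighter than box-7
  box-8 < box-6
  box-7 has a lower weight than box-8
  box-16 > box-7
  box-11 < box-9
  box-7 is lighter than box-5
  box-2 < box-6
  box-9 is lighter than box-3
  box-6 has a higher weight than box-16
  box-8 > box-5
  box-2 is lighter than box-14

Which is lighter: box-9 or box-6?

box-9

box-9 < box-14 and box-14 < box-7 give box-9 < box-7.
With box-7 < box-5: box-9 < box-14 < box-7 < box-5.
With box-5 < box-8: box-9 < box-14 < box-7 < box-5 < box-8.
Then box-8 < box-6 extends the chain to box-6.
So box-9 < box-6; box-9 is the lighter of the two.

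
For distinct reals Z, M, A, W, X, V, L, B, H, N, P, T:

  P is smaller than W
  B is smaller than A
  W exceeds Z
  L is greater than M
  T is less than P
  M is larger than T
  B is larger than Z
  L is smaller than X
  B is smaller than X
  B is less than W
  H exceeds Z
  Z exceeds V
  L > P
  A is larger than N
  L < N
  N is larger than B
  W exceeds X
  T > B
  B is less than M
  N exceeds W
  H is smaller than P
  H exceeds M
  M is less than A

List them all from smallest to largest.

Nothing is placed below V, so it is least; from there V < Z; Z < B; B < T; T < M; M < H; H < P; P < L; L < X; X < W; W < N; N < A, each given directly.

V < Z < B < T < M < H < P < L < X < W < N < A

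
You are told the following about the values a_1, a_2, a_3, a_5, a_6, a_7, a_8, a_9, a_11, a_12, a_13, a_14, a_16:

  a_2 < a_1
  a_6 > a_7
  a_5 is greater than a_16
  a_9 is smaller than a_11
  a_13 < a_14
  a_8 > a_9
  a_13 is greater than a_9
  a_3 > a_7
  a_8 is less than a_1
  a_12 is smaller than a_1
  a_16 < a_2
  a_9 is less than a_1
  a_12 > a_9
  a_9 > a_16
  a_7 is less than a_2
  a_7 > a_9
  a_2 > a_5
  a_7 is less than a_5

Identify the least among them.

a_16

Chaining upward from a_16: directly above it, a_9, a_5, a_2; then a_7, a_13, a_12, a_8, a_1, a_11; then a_6, a_14, a_3.
That covers every other element, and nothing is given below a_16, so a_16 is the least.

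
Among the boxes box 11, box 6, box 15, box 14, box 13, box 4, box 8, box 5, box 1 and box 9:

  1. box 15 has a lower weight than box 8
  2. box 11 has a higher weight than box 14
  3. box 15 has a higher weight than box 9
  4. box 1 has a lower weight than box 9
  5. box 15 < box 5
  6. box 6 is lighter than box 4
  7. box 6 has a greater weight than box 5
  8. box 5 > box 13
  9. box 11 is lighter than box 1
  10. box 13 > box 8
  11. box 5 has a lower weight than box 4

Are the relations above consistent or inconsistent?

The single ordering box 14 < box 11 < box 1 < box 9 < box 15 < box 8 < box 13 < box 5 < box 6 < box 4 satisfies every listed relation, so no contradiction arises.

consistent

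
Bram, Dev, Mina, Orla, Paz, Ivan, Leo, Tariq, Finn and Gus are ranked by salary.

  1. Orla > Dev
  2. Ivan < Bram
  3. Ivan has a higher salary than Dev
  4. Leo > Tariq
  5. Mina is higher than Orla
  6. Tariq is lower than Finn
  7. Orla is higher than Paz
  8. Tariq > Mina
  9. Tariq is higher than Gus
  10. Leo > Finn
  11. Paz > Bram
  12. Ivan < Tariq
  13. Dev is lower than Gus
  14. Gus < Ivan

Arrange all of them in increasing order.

The consecutive links are each given: Dev < Gus; Gus < Ivan; Ivan < Bram; Bram < Paz; Paz < Orla; Orla < Mina; Mina < Tariq; Tariq < Finn; Finn < Leo.

Dev < Gus < Ivan < Bram < Paz < Orla < Mina < Tariq < Finn < Leo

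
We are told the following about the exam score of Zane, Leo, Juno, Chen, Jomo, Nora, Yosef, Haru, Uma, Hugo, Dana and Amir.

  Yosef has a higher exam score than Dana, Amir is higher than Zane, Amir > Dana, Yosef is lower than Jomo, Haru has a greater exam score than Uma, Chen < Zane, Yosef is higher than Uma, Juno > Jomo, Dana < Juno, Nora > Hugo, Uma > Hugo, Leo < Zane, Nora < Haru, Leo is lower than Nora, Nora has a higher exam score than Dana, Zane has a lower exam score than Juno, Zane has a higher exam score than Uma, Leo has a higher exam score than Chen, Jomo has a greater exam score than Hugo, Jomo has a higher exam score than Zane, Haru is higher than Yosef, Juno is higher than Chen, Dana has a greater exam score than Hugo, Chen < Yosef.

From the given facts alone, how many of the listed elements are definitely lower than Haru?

7

The elements the relations force below Haru are Chen, Hugo, Uma, Leo, Dana, Nora, Yosef — no chain reaches any other.
That is 7.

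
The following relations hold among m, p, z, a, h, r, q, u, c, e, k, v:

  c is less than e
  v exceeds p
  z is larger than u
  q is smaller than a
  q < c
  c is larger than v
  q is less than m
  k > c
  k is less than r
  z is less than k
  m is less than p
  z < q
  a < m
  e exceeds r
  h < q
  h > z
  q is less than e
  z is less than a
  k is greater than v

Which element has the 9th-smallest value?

Chaining the given pairs: u < z < h < q < a < m < p < v < c < k < r < e.
Counting 9 from the smallest end gives c.

c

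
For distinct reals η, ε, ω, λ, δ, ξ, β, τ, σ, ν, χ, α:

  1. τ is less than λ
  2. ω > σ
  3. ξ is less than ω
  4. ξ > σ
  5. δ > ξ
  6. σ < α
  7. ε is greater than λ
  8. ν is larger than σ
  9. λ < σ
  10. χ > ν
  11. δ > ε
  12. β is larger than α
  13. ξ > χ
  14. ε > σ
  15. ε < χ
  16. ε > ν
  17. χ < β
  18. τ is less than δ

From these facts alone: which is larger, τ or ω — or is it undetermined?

Following the relations from τ: τ < λ < σ < ν < ε < χ < ξ < ω.
So ω is larger.

ω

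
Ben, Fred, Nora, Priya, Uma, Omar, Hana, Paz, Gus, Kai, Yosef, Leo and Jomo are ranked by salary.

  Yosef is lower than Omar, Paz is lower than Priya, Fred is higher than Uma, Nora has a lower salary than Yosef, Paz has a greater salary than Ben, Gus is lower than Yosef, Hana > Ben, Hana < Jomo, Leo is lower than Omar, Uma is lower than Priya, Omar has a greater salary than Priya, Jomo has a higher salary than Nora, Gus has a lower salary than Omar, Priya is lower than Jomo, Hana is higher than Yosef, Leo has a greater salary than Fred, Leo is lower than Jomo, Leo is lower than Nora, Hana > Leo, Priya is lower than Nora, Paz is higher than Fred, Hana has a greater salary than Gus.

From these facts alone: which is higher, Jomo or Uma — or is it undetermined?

Jomo

Uma < Fred and Fred < Paz give Uma < Paz.
With Paz < Priya: Uma < Fred < Paz < Priya.
With Priya < Nora: Uma < Fred < Paz < Priya < Nora.
Then Nora < Yosef extends the chain to Yosef.
With Yosef < Hana: Uma < Fred < Paz < Priya < Nora < Yosef < Hana.
Then Hana < Jomo extends the chain to Jomo.
So Jomo is higher.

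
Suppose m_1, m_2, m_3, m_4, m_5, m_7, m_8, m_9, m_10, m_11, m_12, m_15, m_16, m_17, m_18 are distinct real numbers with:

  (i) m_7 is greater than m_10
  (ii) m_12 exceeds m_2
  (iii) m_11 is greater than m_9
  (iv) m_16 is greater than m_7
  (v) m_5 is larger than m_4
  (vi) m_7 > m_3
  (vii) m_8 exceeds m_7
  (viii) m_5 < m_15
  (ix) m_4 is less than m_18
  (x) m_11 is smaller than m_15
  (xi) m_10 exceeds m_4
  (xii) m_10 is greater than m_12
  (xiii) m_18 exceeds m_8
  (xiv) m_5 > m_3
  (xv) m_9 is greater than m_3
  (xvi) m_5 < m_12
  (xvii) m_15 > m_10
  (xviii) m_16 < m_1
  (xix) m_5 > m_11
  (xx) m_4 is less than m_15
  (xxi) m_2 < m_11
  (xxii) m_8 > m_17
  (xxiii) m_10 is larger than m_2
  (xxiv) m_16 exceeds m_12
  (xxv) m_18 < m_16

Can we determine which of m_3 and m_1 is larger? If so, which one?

Following the relations from m_3: m_3 < m_9 < m_11 < m_5 < m_12 < m_10 < m_7 < m_8 < m_18 < m_16 < m_1.
So m_1 is larger.

m_1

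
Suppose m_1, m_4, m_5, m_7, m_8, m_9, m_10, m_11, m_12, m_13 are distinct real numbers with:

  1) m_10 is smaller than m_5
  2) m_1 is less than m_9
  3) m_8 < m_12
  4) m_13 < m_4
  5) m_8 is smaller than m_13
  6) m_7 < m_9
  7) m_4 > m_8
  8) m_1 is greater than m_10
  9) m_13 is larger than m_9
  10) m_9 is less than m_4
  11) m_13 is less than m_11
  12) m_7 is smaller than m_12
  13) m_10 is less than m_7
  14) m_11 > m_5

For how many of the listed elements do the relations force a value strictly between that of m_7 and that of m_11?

Chaining upward from m_7 reaches: m_12, m_9, m_13, m_4.
Chaining downward from m_11 reaches: m_10, m_8, m_1, m_5, m_9, m_13.
Strictly between m_7 and m_11 are those in both lists: m_9, m_13 — 2 elements.

2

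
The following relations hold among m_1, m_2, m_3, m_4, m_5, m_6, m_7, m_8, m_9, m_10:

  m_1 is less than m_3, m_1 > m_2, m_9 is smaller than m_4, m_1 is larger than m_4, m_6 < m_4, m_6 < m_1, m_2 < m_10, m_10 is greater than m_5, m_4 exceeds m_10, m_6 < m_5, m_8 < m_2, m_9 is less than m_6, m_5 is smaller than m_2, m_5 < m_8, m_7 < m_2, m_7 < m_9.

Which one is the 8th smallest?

The consecutive relations fix a unique order: m_7 < m_9 < m_6 < m_5 < m_8 < m_2 < m_10 < m_4 < m_1 < m_3.
The 8th smallest is m_4.

m_4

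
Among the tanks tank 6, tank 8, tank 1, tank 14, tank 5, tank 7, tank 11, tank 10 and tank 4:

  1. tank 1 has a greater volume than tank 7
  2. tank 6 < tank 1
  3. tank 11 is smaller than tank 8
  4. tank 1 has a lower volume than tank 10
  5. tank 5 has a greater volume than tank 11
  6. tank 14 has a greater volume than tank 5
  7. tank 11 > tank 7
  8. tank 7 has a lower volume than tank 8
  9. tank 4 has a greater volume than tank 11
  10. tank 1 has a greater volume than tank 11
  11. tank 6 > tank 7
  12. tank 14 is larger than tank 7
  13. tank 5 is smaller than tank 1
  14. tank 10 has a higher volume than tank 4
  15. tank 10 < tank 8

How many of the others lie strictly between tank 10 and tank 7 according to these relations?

5

The relations place tank 7 below tank 10. An element lies strictly between them when it is forced above tank 7 and also forced below tank 10.
Above tank 7: {tank 11, tank 6, tank 4, tank 5, tank 1, tank 14, tank 8}. Below tank 10: {tank 11, tank 6, tank 4, tank 5, tank 1}.
Intersection: {tank 11, tank 6, tank 4, tank 5, tank 1} — 5.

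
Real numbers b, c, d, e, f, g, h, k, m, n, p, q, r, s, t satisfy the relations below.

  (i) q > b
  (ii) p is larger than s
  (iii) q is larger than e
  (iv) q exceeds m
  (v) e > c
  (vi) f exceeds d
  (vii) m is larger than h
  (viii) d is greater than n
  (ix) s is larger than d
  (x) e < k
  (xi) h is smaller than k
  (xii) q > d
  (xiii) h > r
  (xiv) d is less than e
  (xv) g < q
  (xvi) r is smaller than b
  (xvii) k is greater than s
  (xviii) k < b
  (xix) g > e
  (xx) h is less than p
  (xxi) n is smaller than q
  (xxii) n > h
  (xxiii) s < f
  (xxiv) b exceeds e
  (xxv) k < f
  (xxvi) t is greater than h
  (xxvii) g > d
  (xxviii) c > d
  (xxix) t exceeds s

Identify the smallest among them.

r

Chaining upward from r: directly above it, h, b; then n, p, m, t, k, q; then d, f; then s, c, e, g.
That covers every other element, and nothing is given below r, so r is the smallest.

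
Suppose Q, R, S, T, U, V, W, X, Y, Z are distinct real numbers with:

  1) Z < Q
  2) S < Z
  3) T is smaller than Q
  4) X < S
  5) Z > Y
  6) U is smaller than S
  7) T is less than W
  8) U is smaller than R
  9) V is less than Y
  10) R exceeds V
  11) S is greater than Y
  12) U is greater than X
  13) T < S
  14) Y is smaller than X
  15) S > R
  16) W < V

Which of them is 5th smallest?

Chaining the given pairs: T < W < V < Y < X < U < R < S < Z < Q.
Counting 5 from the smallest end gives X.

X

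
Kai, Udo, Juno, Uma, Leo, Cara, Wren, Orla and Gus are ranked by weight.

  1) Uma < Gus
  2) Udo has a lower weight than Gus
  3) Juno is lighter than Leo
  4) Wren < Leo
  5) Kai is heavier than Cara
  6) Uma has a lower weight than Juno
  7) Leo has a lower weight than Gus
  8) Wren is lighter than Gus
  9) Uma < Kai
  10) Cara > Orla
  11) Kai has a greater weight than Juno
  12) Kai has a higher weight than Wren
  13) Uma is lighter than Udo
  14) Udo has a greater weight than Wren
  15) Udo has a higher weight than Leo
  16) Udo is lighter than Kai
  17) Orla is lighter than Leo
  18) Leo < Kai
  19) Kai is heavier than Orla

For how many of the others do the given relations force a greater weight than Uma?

5

The elements the relations force above Uma are Juno, Leo, Udo, Kai, Gus — no chain reaches any other.
That is 5.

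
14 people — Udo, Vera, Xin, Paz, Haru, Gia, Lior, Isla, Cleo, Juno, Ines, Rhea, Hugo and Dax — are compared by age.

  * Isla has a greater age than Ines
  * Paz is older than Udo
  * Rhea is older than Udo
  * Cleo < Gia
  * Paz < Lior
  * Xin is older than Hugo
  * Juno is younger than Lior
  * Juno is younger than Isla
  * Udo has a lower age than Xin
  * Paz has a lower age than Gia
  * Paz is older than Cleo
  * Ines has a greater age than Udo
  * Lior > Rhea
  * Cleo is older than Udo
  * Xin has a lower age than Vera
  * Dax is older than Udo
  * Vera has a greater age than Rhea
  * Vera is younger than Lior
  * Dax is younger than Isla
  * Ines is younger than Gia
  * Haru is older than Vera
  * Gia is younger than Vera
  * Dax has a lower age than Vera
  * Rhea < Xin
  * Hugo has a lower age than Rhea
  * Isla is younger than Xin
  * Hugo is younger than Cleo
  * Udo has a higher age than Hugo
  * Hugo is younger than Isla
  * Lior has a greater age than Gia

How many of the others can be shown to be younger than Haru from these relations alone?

From Haru the given relations immediately reach Vera.
From those, Dax, Rhea, Xin, Gia — 5 in total.
From those, Hugo, Udo, Ines, Cleo, Paz, Isla — 11 in total.
From those, Juno — 12 in total.
Nothing else is reachable below Haru; 12 in all.

12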